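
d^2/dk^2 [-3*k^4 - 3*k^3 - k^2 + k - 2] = -36*k^2 - 18*k - 2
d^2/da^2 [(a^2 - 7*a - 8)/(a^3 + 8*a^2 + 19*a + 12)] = 2*(a^3 - 24*a^2 - 204*a - 380)/(a^6 + 21*a^5 + 183*a^4 + 847*a^3 + 2196*a^2 + 3024*a + 1728)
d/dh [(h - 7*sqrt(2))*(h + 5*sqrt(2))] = 2*h - 2*sqrt(2)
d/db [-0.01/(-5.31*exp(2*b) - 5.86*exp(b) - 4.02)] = (-0.1062*exp(b) - 0.0586)*exp(b)/(5.31*exp(2*b) + 5.86*exp(b) + 4.02)^2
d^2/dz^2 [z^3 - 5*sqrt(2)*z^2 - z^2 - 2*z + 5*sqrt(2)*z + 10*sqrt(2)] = 6*z - 10*sqrt(2) - 2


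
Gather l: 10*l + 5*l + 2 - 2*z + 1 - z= 15*l - 3*z + 3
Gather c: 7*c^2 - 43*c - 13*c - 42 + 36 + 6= 7*c^2 - 56*c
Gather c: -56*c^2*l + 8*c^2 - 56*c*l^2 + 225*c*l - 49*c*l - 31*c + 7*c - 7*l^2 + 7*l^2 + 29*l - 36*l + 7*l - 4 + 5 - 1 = c^2*(8 - 56*l) + c*(-56*l^2 + 176*l - 24)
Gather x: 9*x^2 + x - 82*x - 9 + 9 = 9*x^2 - 81*x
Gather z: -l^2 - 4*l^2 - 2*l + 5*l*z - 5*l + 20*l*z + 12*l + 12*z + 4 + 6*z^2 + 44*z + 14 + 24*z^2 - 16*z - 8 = -5*l^2 + 5*l + 30*z^2 + z*(25*l + 40) + 10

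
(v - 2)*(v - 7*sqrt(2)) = v^2 - 7*sqrt(2)*v - 2*v + 14*sqrt(2)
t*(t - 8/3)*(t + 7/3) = t^3 - t^2/3 - 56*t/9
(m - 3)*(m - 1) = m^2 - 4*m + 3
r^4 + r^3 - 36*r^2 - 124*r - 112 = (r - 7)*(r + 2)^2*(r + 4)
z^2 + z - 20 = (z - 4)*(z + 5)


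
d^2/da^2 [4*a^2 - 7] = 8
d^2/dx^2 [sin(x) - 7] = -sin(x)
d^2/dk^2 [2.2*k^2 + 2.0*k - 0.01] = 4.40000000000000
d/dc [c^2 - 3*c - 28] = 2*c - 3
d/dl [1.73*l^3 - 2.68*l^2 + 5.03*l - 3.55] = 5.19*l^2 - 5.36*l + 5.03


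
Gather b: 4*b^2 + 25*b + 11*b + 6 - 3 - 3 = 4*b^2 + 36*b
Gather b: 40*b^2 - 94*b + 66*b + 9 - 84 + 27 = 40*b^2 - 28*b - 48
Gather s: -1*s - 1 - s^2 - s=-s^2 - 2*s - 1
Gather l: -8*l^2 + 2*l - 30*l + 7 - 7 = -8*l^2 - 28*l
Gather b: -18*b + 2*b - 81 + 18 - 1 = -16*b - 64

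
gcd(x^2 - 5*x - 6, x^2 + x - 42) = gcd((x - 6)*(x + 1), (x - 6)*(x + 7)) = x - 6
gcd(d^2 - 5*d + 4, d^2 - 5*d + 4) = d^2 - 5*d + 4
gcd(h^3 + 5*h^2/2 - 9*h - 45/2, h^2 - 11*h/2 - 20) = h + 5/2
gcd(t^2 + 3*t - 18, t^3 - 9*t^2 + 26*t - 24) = t - 3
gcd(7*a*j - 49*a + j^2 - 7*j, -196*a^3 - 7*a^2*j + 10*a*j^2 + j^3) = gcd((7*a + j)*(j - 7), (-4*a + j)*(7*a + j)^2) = 7*a + j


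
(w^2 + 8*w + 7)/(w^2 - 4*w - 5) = (w + 7)/(w - 5)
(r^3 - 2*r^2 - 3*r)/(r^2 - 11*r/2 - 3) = 2*r*(-r^2 + 2*r + 3)/(-2*r^2 + 11*r + 6)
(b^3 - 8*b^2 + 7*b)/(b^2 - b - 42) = b*(b - 1)/(b + 6)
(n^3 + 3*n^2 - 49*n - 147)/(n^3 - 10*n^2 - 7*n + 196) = (n^2 + 10*n + 21)/(n^2 - 3*n - 28)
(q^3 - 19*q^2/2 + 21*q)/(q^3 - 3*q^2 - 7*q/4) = 2*(q - 6)/(2*q + 1)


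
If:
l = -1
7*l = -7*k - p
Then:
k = 1 - p/7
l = -1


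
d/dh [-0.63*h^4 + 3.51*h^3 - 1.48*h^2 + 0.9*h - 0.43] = -2.52*h^3 + 10.53*h^2 - 2.96*h + 0.9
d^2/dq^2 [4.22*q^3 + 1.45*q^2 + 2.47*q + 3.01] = 25.32*q + 2.9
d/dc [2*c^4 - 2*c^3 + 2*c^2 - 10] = 2*c*(4*c^2 - 3*c + 2)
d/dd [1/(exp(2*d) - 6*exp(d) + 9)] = 2*(3 - exp(d))*exp(d)/(exp(2*d) - 6*exp(d) + 9)^2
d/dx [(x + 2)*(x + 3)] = 2*x + 5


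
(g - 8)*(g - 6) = g^2 - 14*g + 48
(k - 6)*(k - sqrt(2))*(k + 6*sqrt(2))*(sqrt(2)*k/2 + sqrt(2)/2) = sqrt(2)*k^4/2 - 5*sqrt(2)*k^3/2 + 5*k^3 - 25*k^2 - 9*sqrt(2)*k^2 - 30*k + 30*sqrt(2)*k + 36*sqrt(2)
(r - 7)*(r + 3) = r^2 - 4*r - 21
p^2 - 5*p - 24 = (p - 8)*(p + 3)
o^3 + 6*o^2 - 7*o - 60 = (o - 3)*(o + 4)*(o + 5)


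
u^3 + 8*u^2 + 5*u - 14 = (u - 1)*(u + 2)*(u + 7)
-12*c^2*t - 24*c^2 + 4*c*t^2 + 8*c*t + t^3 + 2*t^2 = (-2*c + t)*(6*c + t)*(t + 2)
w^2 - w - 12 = (w - 4)*(w + 3)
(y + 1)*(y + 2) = y^2 + 3*y + 2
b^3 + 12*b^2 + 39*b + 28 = (b + 1)*(b + 4)*(b + 7)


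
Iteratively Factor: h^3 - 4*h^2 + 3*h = (h)*(h^2 - 4*h + 3) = h*(h - 1)*(h - 3)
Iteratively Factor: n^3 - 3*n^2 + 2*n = (n - 1)*(n^2 - 2*n) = (n - 2)*(n - 1)*(n)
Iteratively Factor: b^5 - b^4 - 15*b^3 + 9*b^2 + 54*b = (b)*(b^4 - b^3 - 15*b^2 + 9*b + 54) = b*(b - 3)*(b^3 + 2*b^2 - 9*b - 18) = b*(b - 3)*(b + 2)*(b^2 - 9) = b*(b - 3)^2*(b + 2)*(b + 3)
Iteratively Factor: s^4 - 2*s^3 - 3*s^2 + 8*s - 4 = (s - 1)*(s^3 - s^2 - 4*s + 4) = (s - 2)*(s - 1)*(s^2 + s - 2) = (s - 2)*(s - 1)^2*(s + 2)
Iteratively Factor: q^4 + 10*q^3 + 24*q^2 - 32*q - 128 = (q - 2)*(q^3 + 12*q^2 + 48*q + 64) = (q - 2)*(q + 4)*(q^2 + 8*q + 16) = (q - 2)*(q + 4)^2*(q + 4)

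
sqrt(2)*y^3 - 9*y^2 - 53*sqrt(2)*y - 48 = (y - 8*sqrt(2))*(y + 3*sqrt(2))*(sqrt(2)*y + 1)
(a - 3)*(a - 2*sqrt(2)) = a^2 - 3*a - 2*sqrt(2)*a + 6*sqrt(2)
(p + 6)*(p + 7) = p^2 + 13*p + 42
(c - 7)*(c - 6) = c^2 - 13*c + 42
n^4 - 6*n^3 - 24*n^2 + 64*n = n*(n - 8)*(n - 2)*(n + 4)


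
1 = 1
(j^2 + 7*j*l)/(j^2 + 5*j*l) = (j + 7*l)/(j + 5*l)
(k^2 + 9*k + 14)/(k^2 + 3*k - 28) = (k + 2)/(k - 4)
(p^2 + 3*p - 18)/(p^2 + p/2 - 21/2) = 2*(p + 6)/(2*p + 7)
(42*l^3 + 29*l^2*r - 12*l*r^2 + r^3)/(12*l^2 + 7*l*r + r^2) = (42*l^3 + 29*l^2*r - 12*l*r^2 + r^3)/(12*l^2 + 7*l*r + r^2)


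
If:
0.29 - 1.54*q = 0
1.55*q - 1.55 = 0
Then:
No Solution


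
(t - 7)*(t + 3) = t^2 - 4*t - 21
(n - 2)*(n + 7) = n^2 + 5*n - 14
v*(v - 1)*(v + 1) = v^3 - v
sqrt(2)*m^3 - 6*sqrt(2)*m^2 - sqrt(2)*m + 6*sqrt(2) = (m - 6)*(m - 1)*(sqrt(2)*m + sqrt(2))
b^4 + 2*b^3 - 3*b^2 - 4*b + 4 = (b - 1)^2*(b + 2)^2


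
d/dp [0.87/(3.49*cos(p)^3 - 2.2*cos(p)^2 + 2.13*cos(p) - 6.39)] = (9.1089*cos(p)^2 - 3.828*cos(p) + 1.8531)*sin(p)/(3.49*cos(p)^3 - 2.2*cos(p)^2 + 2.13*cos(p) - 6.39)^2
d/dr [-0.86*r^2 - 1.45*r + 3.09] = -1.72*r - 1.45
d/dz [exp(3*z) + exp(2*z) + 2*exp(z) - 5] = (3*exp(2*z) + 2*exp(z) + 2)*exp(z)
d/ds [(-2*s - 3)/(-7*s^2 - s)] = (-14*s^2 - 42*s - 3)/(s^2*(49*s^2 + 14*s + 1))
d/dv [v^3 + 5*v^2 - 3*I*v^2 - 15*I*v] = 3*v^2 + v*(10 - 6*I) - 15*I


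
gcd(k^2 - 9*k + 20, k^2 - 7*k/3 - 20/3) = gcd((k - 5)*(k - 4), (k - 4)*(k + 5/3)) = k - 4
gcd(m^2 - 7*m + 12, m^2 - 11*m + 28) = m - 4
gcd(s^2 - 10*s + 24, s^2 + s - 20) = s - 4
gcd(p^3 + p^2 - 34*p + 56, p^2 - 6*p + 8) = p^2 - 6*p + 8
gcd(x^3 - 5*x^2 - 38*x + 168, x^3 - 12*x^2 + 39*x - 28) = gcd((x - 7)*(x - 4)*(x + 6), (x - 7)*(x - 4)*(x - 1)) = x^2 - 11*x + 28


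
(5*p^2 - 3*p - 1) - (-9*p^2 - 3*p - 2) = 14*p^2 + 1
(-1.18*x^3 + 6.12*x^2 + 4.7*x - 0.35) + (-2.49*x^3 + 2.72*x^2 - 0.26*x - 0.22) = -3.67*x^3 + 8.84*x^2 + 4.44*x - 0.57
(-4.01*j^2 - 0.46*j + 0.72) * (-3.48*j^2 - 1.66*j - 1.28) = 13.9548*j^4 + 8.2574*j^3 + 3.3908*j^2 - 0.6064*j - 0.9216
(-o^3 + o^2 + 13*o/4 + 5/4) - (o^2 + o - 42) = -o^3 + 9*o/4 + 173/4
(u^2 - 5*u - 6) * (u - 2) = u^3 - 7*u^2 + 4*u + 12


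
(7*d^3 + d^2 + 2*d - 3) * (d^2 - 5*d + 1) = 7*d^5 - 34*d^4 + 4*d^3 - 12*d^2 + 17*d - 3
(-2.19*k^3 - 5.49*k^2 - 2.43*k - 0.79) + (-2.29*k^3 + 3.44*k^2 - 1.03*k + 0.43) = -4.48*k^3 - 2.05*k^2 - 3.46*k - 0.36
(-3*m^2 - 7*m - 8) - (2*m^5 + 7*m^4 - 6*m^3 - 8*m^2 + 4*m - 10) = -2*m^5 - 7*m^4 + 6*m^3 + 5*m^2 - 11*m + 2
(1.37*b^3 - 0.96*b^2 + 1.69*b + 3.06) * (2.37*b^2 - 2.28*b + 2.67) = 3.2469*b^5 - 5.3988*b^4 + 9.852*b^3 + 0.8358*b^2 - 2.4645*b + 8.1702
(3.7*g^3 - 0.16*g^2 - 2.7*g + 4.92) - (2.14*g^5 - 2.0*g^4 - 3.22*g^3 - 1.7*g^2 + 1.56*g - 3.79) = -2.14*g^5 + 2.0*g^4 + 6.92*g^3 + 1.54*g^2 - 4.26*g + 8.71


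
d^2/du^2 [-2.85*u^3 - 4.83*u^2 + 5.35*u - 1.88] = -17.1*u - 9.66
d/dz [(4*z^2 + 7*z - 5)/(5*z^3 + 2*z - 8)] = ((8*z + 7)*(5*z^3 + 2*z - 8) - (15*z^2 + 2)*(4*z^2 + 7*z - 5))/(5*z^3 + 2*z - 8)^2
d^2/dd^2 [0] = 0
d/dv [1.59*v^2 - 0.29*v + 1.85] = 3.18*v - 0.29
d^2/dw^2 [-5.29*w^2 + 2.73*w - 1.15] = -10.5800000000000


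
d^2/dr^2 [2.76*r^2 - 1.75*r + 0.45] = 5.52000000000000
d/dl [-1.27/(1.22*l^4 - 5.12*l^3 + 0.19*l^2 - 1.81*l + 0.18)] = (6.1976*l^3 - 19.5072*l^2 + 0.4826*l - 2.2987)/(1.22*l^4 - 5.12*l^3 + 0.19*l^2 - 1.81*l + 0.18)^2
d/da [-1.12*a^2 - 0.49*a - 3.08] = -2.24*a - 0.49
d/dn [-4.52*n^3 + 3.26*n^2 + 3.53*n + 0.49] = -13.56*n^2 + 6.52*n + 3.53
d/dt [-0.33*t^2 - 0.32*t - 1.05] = -0.66*t - 0.32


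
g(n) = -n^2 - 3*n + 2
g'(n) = -2*n - 3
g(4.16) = -27.79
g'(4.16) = -11.32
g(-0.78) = 3.73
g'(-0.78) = -1.44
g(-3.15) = 1.53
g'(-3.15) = 3.30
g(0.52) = 0.17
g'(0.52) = -4.04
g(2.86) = -14.76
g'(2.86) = -8.72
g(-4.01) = -2.05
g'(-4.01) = 5.02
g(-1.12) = 4.11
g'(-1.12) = -0.76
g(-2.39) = 3.46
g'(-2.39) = 1.78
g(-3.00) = 2.00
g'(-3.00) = 3.00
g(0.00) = 2.00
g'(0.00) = -3.00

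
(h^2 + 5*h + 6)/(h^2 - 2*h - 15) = (h + 2)/(h - 5)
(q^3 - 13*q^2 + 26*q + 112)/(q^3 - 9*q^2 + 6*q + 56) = (q - 8)/(q - 4)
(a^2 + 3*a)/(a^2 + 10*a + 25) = a*(a + 3)/(a^2 + 10*a + 25)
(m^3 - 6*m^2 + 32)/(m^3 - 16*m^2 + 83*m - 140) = (m^2 - 2*m - 8)/(m^2 - 12*m + 35)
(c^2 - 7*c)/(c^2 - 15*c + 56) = c/(c - 8)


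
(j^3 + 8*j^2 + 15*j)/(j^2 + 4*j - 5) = j*(j + 3)/(j - 1)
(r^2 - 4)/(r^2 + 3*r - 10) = (r + 2)/(r + 5)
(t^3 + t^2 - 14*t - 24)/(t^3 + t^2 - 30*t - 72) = (t^2 - 2*t - 8)/(t^2 - 2*t - 24)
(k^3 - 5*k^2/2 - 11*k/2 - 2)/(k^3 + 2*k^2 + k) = (k^2 - 7*k/2 - 2)/(k*(k + 1))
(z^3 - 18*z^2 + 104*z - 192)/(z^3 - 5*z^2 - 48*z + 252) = (z^2 - 12*z + 32)/(z^2 + z - 42)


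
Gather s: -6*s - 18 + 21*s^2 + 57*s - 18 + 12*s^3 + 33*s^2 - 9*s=12*s^3 + 54*s^2 + 42*s - 36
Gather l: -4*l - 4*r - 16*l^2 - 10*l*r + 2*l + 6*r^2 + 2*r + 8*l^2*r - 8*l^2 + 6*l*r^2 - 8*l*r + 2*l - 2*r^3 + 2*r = l^2*(8*r - 24) + l*(6*r^2 - 18*r) - 2*r^3 + 6*r^2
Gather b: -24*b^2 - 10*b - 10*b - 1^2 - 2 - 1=-24*b^2 - 20*b - 4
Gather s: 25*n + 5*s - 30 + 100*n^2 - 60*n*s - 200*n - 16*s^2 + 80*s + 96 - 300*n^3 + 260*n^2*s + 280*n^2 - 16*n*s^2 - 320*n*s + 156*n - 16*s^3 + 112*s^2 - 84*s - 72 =-300*n^3 + 380*n^2 - 19*n - 16*s^3 + s^2*(96 - 16*n) + s*(260*n^2 - 380*n + 1) - 6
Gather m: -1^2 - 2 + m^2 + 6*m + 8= m^2 + 6*m + 5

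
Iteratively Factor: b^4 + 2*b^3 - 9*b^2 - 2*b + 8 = (b + 4)*(b^3 - 2*b^2 - b + 2) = (b + 1)*(b + 4)*(b^2 - 3*b + 2) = (b - 2)*(b + 1)*(b + 4)*(b - 1)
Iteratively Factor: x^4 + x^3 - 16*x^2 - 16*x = (x - 4)*(x^3 + 5*x^2 + 4*x) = (x - 4)*(x + 4)*(x^2 + x) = x*(x - 4)*(x + 4)*(x + 1)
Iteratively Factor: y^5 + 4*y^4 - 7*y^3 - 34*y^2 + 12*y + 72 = (y + 3)*(y^4 + y^3 - 10*y^2 - 4*y + 24) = (y + 3)^2*(y^3 - 2*y^2 - 4*y + 8) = (y + 2)*(y + 3)^2*(y^2 - 4*y + 4) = (y - 2)*(y + 2)*(y + 3)^2*(y - 2)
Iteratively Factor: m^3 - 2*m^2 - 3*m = (m + 1)*(m^2 - 3*m) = (m - 3)*(m + 1)*(m)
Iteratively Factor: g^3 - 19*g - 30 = (g + 3)*(g^2 - 3*g - 10) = (g + 2)*(g + 3)*(g - 5)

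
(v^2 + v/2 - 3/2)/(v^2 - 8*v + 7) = (v + 3/2)/(v - 7)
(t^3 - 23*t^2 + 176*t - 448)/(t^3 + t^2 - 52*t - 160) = (t^2 - 15*t + 56)/(t^2 + 9*t + 20)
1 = 1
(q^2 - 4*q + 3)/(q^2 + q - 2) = (q - 3)/(q + 2)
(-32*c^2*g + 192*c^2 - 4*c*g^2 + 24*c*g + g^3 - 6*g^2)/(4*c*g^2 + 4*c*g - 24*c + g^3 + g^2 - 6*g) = (-8*c*g + 48*c + g^2 - 6*g)/(g^2 + g - 6)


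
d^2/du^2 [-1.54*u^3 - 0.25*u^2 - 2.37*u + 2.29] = -9.24*u - 0.5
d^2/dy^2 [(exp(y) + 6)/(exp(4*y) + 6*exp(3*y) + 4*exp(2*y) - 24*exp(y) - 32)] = (9*exp(6*y) + 126*exp(5*y) + 440*exp(4*y) + 256*exp(3*y) + 240*exp(2*y) + 2336*exp(y) - 896)*exp(y)/(exp(10*y) + 14*exp(9*y) + 60*exp(8*y) - 8*exp(7*y) - 688*exp(6*y) - 1248*exp(5*y) + 1856*exp(4*y) + 6784*exp(3*y) + 1536*exp(2*y) - 10240*exp(y) - 8192)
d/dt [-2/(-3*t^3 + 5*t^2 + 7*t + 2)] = 2*(-9*t^2 + 10*t + 7)/(-3*t^3 + 5*t^2 + 7*t + 2)^2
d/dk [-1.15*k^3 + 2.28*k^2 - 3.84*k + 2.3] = -3.45*k^2 + 4.56*k - 3.84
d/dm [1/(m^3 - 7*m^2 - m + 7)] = (-3*m^2 + 14*m + 1)/(m^3 - 7*m^2 - m + 7)^2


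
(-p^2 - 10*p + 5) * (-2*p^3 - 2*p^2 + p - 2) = 2*p^5 + 22*p^4 + 9*p^3 - 18*p^2 + 25*p - 10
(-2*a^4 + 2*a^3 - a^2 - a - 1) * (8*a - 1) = -16*a^5 + 18*a^4 - 10*a^3 - 7*a^2 - 7*a + 1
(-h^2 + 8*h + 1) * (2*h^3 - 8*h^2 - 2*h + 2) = -2*h^5 + 24*h^4 - 60*h^3 - 26*h^2 + 14*h + 2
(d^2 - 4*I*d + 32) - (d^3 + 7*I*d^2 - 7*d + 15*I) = -d^3 + d^2 - 7*I*d^2 + 7*d - 4*I*d + 32 - 15*I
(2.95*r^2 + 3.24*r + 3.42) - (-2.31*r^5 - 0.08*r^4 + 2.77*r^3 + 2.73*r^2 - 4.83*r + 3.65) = 2.31*r^5 + 0.08*r^4 - 2.77*r^3 + 0.22*r^2 + 8.07*r - 0.23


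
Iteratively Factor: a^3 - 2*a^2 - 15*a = (a + 3)*(a^2 - 5*a) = (a - 5)*(a + 3)*(a)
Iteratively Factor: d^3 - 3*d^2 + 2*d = (d - 2)*(d^2 - d) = d*(d - 2)*(d - 1)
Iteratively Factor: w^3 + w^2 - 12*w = (w + 4)*(w^2 - 3*w) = w*(w + 4)*(w - 3)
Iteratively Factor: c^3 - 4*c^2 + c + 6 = (c - 3)*(c^2 - c - 2) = (c - 3)*(c - 2)*(c + 1)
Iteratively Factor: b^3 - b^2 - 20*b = (b)*(b^2 - b - 20) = b*(b + 4)*(b - 5)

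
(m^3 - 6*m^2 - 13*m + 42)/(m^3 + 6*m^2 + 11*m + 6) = (m^2 - 9*m + 14)/(m^2 + 3*m + 2)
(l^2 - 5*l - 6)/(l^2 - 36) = (l + 1)/(l + 6)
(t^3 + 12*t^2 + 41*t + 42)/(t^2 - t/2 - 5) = 2*(t^2 + 10*t + 21)/(2*t - 5)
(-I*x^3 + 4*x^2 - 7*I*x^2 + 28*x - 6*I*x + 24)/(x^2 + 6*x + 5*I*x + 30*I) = (-I*x^2 + x*(4 - I) + 4)/(x + 5*I)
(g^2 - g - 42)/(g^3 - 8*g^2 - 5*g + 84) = (g + 6)/(g^2 - g - 12)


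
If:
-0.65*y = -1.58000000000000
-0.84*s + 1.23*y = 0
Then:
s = 3.56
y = 2.43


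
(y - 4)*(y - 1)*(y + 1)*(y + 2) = y^4 - 2*y^3 - 9*y^2 + 2*y + 8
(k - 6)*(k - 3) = k^2 - 9*k + 18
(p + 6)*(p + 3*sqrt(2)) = p^2 + 3*sqrt(2)*p + 6*p + 18*sqrt(2)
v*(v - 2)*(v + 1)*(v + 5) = v^4 + 4*v^3 - 7*v^2 - 10*v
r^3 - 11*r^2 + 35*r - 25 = (r - 5)^2*(r - 1)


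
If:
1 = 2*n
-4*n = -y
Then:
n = 1/2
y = 2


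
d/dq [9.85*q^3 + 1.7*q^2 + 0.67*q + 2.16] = 29.55*q^2 + 3.4*q + 0.67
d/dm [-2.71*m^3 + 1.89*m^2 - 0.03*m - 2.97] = -8.13*m^2 + 3.78*m - 0.03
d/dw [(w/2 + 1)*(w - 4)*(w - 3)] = 3*w^2/2 - 5*w - 1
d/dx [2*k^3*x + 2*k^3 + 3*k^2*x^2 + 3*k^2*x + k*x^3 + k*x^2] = k*(2*k^2 + 6*k*x + 3*k + 3*x^2 + 2*x)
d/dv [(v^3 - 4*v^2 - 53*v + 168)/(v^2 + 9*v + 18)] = (v^4 + 18*v^3 + 71*v^2 - 480*v - 2466)/(v^4 + 18*v^3 + 117*v^2 + 324*v + 324)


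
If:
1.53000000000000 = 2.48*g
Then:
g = 0.62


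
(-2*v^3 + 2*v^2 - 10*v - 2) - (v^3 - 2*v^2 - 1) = -3*v^3 + 4*v^2 - 10*v - 1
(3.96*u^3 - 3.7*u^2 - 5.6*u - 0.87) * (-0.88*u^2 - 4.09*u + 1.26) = -3.4848*u^5 - 12.9404*u^4 + 25.0506*u^3 + 19.0076*u^2 - 3.4977*u - 1.0962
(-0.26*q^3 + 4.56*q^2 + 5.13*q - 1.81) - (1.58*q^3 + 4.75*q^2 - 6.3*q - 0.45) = -1.84*q^3 - 0.19*q^2 + 11.43*q - 1.36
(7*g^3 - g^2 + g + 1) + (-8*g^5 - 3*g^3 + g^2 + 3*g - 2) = -8*g^5 + 4*g^3 + 4*g - 1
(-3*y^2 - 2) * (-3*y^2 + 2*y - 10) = 9*y^4 - 6*y^3 + 36*y^2 - 4*y + 20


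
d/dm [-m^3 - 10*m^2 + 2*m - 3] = -3*m^2 - 20*m + 2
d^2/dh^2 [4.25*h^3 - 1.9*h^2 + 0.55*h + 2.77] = 25.5*h - 3.8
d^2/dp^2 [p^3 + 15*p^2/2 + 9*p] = 6*p + 15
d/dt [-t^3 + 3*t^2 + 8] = 3*t*(2 - t)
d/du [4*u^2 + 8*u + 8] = 8*u + 8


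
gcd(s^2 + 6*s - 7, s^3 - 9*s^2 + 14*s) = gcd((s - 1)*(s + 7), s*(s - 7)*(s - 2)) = 1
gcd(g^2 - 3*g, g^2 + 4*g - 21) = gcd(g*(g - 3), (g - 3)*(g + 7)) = g - 3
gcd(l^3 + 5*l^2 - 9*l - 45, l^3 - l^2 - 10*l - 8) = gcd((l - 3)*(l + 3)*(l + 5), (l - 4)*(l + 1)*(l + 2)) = 1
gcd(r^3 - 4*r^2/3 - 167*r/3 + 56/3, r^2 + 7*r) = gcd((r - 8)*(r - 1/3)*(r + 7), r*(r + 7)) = r + 7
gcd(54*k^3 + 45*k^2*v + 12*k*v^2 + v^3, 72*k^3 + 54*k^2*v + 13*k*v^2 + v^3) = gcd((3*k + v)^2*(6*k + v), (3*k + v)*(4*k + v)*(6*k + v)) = 18*k^2 + 9*k*v + v^2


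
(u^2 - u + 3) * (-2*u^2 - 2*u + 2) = -2*u^4 - 2*u^2 - 8*u + 6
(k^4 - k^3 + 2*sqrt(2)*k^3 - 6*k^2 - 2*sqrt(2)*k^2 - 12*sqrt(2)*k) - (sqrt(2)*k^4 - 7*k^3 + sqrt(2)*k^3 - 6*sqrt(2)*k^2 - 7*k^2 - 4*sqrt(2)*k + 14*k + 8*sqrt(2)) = -sqrt(2)*k^4 + k^4 + sqrt(2)*k^3 + 6*k^3 + k^2 + 4*sqrt(2)*k^2 - 14*k - 8*sqrt(2)*k - 8*sqrt(2)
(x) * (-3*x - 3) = -3*x^2 - 3*x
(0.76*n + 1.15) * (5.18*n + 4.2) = 3.9368*n^2 + 9.149*n + 4.83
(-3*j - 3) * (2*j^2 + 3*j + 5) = -6*j^3 - 15*j^2 - 24*j - 15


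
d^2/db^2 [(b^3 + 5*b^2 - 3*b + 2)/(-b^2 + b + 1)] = 8*(-b^3 - 6*b^2 + 3*b - 3)/(b^6 - 3*b^5 + 5*b^3 - 3*b - 1)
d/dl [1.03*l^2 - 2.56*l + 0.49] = 2.06*l - 2.56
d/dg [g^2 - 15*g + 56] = 2*g - 15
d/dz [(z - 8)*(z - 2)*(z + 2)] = 3*z^2 - 16*z - 4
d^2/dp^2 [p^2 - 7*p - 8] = 2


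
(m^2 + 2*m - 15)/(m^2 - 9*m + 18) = (m + 5)/(m - 6)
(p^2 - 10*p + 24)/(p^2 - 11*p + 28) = (p - 6)/(p - 7)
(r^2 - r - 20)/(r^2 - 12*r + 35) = (r + 4)/(r - 7)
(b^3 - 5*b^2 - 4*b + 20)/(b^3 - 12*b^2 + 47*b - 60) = (b^2 - 4)/(b^2 - 7*b + 12)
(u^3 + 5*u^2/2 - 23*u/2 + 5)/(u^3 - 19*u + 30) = (u - 1/2)/(u - 3)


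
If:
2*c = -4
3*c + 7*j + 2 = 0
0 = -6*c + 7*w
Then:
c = -2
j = 4/7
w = -12/7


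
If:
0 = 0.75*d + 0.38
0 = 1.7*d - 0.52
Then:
No Solution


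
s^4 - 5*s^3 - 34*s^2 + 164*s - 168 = (s - 7)*(s - 2)^2*(s + 6)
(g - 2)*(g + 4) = g^2 + 2*g - 8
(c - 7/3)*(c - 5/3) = c^2 - 4*c + 35/9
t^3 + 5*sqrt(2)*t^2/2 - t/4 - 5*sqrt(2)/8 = (t - 1/2)*(t + 1/2)*(t + 5*sqrt(2)/2)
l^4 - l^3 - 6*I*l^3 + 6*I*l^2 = l^2*(l - 1)*(l - 6*I)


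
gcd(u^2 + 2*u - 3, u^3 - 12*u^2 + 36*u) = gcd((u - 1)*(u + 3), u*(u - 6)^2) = 1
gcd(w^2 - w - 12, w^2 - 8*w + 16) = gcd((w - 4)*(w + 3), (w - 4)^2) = w - 4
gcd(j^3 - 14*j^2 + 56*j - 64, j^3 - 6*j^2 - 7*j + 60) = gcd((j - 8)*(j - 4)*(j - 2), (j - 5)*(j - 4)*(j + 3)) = j - 4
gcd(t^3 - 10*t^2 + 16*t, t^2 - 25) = 1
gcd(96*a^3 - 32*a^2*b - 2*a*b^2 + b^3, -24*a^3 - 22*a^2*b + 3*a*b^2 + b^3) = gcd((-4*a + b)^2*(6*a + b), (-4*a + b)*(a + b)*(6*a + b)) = 24*a^2 - 2*a*b - b^2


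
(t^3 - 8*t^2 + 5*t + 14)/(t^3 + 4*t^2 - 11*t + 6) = (t^3 - 8*t^2 + 5*t + 14)/(t^3 + 4*t^2 - 11*t + 6)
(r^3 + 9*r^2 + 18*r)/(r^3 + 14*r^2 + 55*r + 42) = r*(r + 3)/(r^2 + 8*r + 7)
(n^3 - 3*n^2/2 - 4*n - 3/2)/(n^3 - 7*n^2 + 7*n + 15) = (n + 1/2)/(n - 5)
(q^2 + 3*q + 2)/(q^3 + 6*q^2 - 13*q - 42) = (q + 1)/(q^2 + 4*q - 21)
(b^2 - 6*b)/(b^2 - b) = (b - 6)/(b - 1)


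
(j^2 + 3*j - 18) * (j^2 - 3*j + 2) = j^4 - 25*j^2 + 60*j - 36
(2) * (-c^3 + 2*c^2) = -2*c^3 + 4*c^2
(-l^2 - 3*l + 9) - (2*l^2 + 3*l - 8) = -3*l^2 - 6*l + 17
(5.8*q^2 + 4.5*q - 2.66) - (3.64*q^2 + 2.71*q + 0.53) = 2.16*q^2 + 1.79*q - 3.19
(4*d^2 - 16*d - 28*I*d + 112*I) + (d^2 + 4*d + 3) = 5*d^2 - 12*d - 28*I*d + 3 + 112*I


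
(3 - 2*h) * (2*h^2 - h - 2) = -4*h^3 + 8*h^2 + h - 6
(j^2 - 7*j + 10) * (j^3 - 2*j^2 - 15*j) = j^5 - 9*j^4 + 9*j^3 + 85*j^2 - 150*j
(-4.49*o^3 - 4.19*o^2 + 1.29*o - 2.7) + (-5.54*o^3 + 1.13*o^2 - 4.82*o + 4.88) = -10.03*o^3 - 3.06*o^2 - 3.53*o + 2.18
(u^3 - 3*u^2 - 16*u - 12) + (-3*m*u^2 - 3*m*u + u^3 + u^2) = -3*m*u^2 - 3*m*u + 2*u^3 - 2*u^2 - 16*u - 12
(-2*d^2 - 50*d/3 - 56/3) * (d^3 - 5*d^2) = -2*d^5 - 20*d^4/3 + 194*d^3/3 + 280*d^2/3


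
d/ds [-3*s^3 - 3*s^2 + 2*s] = -9*s^2 - 6*s + 2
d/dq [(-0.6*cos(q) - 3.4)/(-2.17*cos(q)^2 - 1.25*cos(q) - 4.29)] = (1.302*cos(q)^2 + 14.756*cos(q) + 1.676)*sin(q)/(4.7089*cos(q)^4 + 5.425*cos(q)^3 + 20.1811*cos(q)^2 + 10.725*cos(q) + 18.4041)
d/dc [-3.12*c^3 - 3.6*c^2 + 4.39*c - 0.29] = -9.36*c^2 - 7.2*c + 4.39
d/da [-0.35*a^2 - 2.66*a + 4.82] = -0.7*a - 2.66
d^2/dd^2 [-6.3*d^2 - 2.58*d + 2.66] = -12.6000000000000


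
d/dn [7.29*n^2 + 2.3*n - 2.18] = 14.58*n + 2.3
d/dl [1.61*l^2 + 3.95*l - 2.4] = 3.22*l + 3.95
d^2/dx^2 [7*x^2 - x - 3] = 14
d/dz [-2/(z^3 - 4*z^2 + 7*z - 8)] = 2*(3*z^2 - 8*z + 7)/(z^3 - 4*z^2 + 7*z - 8)^2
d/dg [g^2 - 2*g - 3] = 2*g - 2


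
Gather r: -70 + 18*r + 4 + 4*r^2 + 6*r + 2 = 4*r^2 + 24*r - 64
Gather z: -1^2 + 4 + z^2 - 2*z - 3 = z^2 - 2*z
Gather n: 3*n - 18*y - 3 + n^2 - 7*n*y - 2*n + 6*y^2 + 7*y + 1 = n^2 + n*(1 - 7*y) + 6*y^2 - 11*y - 2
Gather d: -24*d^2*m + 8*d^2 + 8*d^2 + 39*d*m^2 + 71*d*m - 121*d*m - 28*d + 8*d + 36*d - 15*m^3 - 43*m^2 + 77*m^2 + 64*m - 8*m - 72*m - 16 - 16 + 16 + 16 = d^2*(16 - 24*m) + d*(39*m^2 - 50*m + 16) - 15*m^3 + 34*m^2 - 16*m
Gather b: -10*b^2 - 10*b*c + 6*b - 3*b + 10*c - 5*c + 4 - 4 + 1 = -10*b^2 + b*(3 - 10*c) + 5*c + 1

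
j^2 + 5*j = j*(j + 5)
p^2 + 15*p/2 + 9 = (p + 3/2)*(p + 6)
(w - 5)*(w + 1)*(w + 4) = w^3 - 21*w - 20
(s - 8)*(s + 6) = s^2 - 2*s - 48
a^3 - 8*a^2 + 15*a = a*(a - 5)*(a - 3)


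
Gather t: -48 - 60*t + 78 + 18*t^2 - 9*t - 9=18*t^2 - 69*t + 21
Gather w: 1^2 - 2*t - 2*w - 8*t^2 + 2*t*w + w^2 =-8*t^2 - 2*t + w^2 + w*(2*t - 2) + 1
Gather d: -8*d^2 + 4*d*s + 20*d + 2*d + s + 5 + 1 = -8*d^2 + d*(4*s + 22) + s + 6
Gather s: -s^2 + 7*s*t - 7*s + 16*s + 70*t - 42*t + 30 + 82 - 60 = -s^2 + s*(7*t + 9) + 28*t + 52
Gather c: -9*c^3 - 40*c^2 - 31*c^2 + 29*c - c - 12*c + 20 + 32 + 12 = -9*c^3 - 71*c^2 + 16*c + 64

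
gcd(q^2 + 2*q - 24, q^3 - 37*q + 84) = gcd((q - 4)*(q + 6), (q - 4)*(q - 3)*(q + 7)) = q - 4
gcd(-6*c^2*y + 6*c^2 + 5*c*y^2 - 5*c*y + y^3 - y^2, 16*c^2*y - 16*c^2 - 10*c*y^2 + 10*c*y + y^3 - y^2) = y - 1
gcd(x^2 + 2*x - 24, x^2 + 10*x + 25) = 1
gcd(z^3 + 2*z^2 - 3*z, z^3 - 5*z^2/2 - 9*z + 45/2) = z + 3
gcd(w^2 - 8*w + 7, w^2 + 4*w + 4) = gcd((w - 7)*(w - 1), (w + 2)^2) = 1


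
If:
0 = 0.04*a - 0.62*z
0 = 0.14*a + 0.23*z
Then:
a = 0.00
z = 0.00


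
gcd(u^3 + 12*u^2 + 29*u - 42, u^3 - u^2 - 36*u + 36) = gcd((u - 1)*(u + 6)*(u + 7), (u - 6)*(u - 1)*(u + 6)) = u^2 + 5*u - 6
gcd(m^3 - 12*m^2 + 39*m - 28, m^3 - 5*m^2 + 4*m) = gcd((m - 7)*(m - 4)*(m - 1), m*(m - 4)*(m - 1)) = m^2 - 5*m + 4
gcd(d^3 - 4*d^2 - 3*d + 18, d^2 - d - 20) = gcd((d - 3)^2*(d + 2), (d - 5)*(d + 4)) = 1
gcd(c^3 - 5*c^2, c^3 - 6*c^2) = c^2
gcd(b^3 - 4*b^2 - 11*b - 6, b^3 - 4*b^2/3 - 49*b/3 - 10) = 1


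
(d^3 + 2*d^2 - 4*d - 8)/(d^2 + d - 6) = (d^2 + 4*d + 4)/(d + 3)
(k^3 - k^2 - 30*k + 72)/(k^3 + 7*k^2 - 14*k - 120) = (k - 3)/(k + 5)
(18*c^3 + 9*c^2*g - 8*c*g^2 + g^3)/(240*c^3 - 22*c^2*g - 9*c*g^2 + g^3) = (3*c^2 + 2*c*g - g^2)/(40*c^2 + 3*c*g - g^2)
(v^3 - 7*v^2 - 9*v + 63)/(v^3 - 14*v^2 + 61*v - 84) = (v + 3)/(v - 4)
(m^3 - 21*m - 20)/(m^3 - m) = (m^2 - m - 20)/(m*(m - 1))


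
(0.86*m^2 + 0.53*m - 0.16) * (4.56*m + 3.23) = 3.9216*m^3 + 5.1946*m^2 + 0.9823*m - 0.5168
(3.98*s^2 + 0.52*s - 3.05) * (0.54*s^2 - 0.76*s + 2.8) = 2.1492*s^4 - 2.744*s^3 + 9.1018*s^2 + 3.774*s - 8.54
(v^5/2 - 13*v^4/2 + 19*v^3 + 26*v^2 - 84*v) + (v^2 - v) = v^5/2 - 13*v^4/2 + 19*v^3 + 27*v^2 - 85*v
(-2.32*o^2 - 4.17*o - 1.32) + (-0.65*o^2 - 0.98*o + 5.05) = -2.97*o^2 - 5.15*o + 3.73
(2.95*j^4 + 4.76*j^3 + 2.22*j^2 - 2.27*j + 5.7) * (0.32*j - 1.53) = 0.944*j^5 - 2.9903*j^4 - 6.5724*j^3 - 4.123*j^2 + 5.2971*j - 8.721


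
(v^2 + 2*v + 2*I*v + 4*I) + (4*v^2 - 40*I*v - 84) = 5*v^2 + 2*v - 38*I*v - 84 + 4*I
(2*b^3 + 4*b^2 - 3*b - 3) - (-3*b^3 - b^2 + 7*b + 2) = 5*b^3 + 5*b^2 - 10*b - 5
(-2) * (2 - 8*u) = 16*u - 4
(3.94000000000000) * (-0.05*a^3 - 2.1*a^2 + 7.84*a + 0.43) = -0.197*a^3 - 8.274*a^2 + 30.8896*a + 1.6942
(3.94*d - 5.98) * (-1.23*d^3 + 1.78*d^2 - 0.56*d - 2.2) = -4.8462*d^4 + 14.3686*d^3 - 12.8508*d^2 - 5.3192*d + 13.156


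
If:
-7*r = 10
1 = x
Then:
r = -10/7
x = 1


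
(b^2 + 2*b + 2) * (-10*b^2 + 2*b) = -10*b^4 - 18*b^3 - 16*b^2 + 4*b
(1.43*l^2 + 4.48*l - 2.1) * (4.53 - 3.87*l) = -5.5341*l^3 - 10.8597*l^2 + 28.4214*l - 9.513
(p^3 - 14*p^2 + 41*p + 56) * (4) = 4*p^3 - 56*p^2 + 164*p + 224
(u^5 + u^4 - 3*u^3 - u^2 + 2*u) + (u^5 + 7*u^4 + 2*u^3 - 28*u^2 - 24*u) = 2*u^5 + 8*u^4 - u^3 - 29*u^2 - 22*u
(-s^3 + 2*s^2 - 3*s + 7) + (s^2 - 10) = -s^3 + 3*s^2 - 3*s - 3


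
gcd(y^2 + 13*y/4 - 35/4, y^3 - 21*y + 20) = y + 5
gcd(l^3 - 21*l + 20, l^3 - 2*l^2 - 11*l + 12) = l^2 - 5*l + 4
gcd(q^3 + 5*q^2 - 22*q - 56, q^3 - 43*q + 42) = q + 7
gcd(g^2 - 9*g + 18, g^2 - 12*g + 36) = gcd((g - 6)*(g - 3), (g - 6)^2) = g - 6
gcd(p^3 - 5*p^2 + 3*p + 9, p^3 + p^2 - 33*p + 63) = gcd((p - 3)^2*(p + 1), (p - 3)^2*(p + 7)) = p^2 - 6*p + 9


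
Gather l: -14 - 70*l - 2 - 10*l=-80*l - 16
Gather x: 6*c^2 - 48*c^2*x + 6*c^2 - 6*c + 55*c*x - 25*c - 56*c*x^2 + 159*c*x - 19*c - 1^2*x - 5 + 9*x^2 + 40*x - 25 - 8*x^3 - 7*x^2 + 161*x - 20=12*c^2 - 50*c - 8*x^3 + x^2*(2 - 56*c) + x*(-48*c^2 + 214*c + 200) - 50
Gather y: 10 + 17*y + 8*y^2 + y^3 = y^3 + 8*y^2 + 17*y + 10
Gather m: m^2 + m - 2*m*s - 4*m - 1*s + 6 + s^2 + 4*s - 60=m^2 + m*(-2*s - 3) + s^2 + 3*s - 54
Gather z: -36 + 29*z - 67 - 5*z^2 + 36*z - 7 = -5*z^2 + 65*z - 110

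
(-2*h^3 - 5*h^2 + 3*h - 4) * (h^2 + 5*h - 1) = -2*h^5 - 15*h^4 - 20*h^3 + 16*h^2 - 23*h + 4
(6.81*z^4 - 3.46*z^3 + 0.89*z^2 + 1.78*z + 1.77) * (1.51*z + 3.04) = 10.2831*z^5 + 15.4778*z^4 - 9.1745*z^3 + 5.3934*z^2 + 8.0839*z + 5.3808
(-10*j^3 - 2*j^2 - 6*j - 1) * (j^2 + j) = -10*j^5 - 12*j^4 - 8*j^3 - 7*j^2 - j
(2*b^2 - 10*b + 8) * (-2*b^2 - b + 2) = -4*b^4 + 18*b^3 - 2*b^2 - 28*b + 16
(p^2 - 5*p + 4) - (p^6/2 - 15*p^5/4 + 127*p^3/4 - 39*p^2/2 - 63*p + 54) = -p^6/2 + 15*p^5/4 - 127*p^3/4 + 41*p^2/2 + 58*p - 50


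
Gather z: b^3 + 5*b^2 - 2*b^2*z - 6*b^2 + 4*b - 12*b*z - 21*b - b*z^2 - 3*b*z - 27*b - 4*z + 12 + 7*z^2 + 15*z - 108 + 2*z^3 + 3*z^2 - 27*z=b^3 - b^2 - 44*b + 2*z^3 + z^2*(10 - b) + z*(-2*b^2 - 15*b - 16) - 96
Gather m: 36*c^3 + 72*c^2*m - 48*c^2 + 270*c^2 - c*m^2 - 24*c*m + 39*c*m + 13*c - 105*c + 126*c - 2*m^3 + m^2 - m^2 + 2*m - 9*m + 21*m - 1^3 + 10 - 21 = 36*c^3 + 222*c^2 - c*m^2 + 34*c - 2*m^3 + m*(72*c^2 + 15*c + 14) - 12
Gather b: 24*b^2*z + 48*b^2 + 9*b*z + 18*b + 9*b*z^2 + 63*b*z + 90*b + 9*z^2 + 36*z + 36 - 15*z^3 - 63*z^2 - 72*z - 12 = b^2*(24*z + 48) + b*(9*z^2 + 72*z + 108) - 15*z^3 - 54*z^2 - 36*z + 24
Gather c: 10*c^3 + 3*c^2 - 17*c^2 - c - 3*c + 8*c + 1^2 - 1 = 10*c^3 - 14*c^2 + 4*c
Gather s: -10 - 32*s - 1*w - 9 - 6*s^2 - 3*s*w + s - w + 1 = -6*s^2 + s*(-3*w - 31) - 2*w - 18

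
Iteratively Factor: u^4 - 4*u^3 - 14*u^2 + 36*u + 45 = (u - 5)*(u^3 + u^2 - 9*u - 9) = (u - 5)*(u + 3)*(u^2 - 2*u - 3) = (u - 5)*(u + 1)*(u + 3)*(u - 3)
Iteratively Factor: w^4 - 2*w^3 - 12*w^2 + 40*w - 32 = (w - 2)*(w^3 - 12*w + 16) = (w - 2)^2*(w^2 + 2*w - 8) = (w - 2)^3*(w + 4)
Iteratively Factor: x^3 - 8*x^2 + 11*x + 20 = (x - 4)*(x^2 - 4*x - 5) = (x - 4)*(x + 1)*(x - 5)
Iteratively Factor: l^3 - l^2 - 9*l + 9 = (l - 1)*(l^2 - 9) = (l - 1)*(l + 3)*(l - 3)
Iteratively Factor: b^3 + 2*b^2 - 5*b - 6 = (b + 3)*(b^2 - b - 2) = (b + 1)*(b + 3)*(b - 2)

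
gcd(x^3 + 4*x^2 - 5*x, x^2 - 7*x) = x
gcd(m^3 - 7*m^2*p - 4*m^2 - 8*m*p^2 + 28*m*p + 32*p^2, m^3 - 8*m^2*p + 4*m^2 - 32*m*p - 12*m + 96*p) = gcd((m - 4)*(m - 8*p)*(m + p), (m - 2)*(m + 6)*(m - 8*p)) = -m + 8*p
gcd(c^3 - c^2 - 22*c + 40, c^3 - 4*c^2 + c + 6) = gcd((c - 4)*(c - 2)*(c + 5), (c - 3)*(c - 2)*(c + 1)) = c - 2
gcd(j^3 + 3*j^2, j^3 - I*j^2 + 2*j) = j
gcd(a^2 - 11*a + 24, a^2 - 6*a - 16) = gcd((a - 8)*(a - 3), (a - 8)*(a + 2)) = a - 8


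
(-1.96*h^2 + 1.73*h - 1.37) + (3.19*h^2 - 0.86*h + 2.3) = 1.23*h^2 + 0.87*h + 0.93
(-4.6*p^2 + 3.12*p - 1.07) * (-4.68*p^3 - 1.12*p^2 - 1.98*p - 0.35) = 21.528*p^5 - 9.4496*p^4 + 10.6212*p^3 - 3.3692*p^2 + 1.0266*p + 0.3745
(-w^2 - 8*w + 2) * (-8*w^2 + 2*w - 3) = 8*w^4 + 62*w^3 - 29*w^2 + 28*w - 6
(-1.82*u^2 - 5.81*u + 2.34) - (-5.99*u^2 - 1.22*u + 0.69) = 4.17*u^2 - 4.59*u + 1.65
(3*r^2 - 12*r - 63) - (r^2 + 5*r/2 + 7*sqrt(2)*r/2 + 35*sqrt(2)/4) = 2*r^2 - 29*r/2 - 7*sqrt(2)*r/2 - 63 - 35*sqrt(2)/4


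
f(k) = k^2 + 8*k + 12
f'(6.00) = 20.00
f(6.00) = 96.00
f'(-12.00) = -16.00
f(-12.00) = 60.00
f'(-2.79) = 2.42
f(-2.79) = -2.54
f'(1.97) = 11.94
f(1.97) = 31.64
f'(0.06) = 8.12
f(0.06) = 12.48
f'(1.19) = 10.38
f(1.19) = 22.94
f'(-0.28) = 7.44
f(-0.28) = 9.84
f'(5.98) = 19.96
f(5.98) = 95.60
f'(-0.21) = 7.58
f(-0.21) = 10.36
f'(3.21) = 14.42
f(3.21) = 47.98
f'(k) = 2*k + 8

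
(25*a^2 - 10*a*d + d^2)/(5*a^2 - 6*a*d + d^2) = (5*a - d)/(a - d)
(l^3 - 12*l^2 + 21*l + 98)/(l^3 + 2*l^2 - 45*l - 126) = (l^2 - 5*l - 14)/(l^2 + 9*l + 18)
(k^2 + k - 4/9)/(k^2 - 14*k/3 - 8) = (k - 1/3)/(k - 6)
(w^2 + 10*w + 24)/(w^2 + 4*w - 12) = (w + 4)/(w - 2)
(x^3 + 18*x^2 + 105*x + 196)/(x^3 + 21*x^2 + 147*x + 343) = (x + 4)/(x + 7)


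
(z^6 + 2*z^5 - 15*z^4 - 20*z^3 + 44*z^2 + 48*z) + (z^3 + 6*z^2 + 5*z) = z^6 + 2*z^5 - 15*z^4 - 19*z^3 + 50*z^2 + 53*z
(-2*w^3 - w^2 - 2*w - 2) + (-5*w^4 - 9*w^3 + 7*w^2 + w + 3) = -5*w^4 - 11*w^3 + 6*w^2 - w + 1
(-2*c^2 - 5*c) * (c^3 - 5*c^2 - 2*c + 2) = -2*c^5 + 5*c^4 + 29*c^3 + 6*c^2 - 10*c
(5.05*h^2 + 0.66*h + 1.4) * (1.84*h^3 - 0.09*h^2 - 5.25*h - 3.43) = 9.292*h^5 + 0.7599*h^4 - 23.9959*h^3 - 20.9125*h^2 - 9.6138*h - 4.802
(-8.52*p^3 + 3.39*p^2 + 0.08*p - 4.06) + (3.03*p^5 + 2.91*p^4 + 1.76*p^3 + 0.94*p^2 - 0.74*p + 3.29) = 3.03*p^5 + 2.91*p^4 - 6.76*p^3 + 4.33*p^2 - 0.66*p - 0.77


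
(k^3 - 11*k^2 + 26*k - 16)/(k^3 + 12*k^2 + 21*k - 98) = (k^2 - 9*k + 8)/(k^2 + 14*k + 49)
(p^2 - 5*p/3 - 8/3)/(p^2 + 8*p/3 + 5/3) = (3*p - 8)/(3*p + 5)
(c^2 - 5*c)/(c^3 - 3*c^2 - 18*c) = (5 - c)/(-c^2 + 3*c + 18)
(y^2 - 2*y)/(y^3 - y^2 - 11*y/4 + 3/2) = 4*y/(4*y^2 + 4*y - 3)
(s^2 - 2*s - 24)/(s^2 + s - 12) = (s - 6)/(s - 3)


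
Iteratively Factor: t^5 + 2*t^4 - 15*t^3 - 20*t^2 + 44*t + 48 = (t + 1)*(t^4 + t^3 - 16*t^2 - 4*t + 48) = (t - 2)*(t + 1)*(t^3 + 3*t^2 - 10*t - 24) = (t - 2)*(t + 1)*(t + 4)*(t^2 - t - 6) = (t - 2)*(t + 1)*(t + 2)*(t + 4)*(t - 3)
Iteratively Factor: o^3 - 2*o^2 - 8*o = (o + 2)*(o^2 - 4*o) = (o - 4)*(o + 2)*(o)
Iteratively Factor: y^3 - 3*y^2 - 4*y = (y - 4)*(y^2 + y) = (y - 4)*(y + 1)*(y)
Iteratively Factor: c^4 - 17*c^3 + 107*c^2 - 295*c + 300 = (c - 3)*(c^3 - 14*c^2 + 65*c - 100) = (c - 4)*(c - 3)*(c^2 - 10*c + 25) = (c - 5)*(c - 4)*(c - 3)*(c - 5)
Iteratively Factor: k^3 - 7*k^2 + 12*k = (k)*(k^2 - 7*k + 12) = k*(k - 3)*(k - 4)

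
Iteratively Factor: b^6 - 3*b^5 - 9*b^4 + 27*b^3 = (b)*(b^5 - 3*b^4 - 9*b^3 + 27*b^2) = b*(b - 3)*(b^4 - 9*b^2) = b^2*(b - 3)*(b^3 - 9*b) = b^3*(b - 3)*(b^2 - 9) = b^3*(b - 3)*(b + 3)*(b - 3)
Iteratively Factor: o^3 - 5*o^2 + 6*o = (o - 2)*(o^2 - 3*o) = o*(o - 2)*(o - 3)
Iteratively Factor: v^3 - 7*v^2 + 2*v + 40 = (v + 2)*(v^2 - 9*v + 20) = (v - 5)*(v + 2)*(v - 4)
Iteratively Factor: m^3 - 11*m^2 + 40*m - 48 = (m - 4)*(m^2 - 7*m + 12) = (m - 4)*(m - 3)*(m - 4)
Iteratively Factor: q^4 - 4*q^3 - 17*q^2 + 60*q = (q + 4)*(q^3 - 8*q^2 + 15*q) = q*(q + 4)*(q^2 - 8*q + 15) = q*(q - 5)*(q + 4)*(q - 3)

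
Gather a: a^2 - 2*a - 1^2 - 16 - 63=a^2 - 2*a - 80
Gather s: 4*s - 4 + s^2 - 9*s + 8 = s^2 - 5*s + 4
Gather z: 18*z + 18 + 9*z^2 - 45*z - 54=9*z^2 - 27*z - 36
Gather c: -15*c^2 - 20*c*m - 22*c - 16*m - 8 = -15*c^2 + c*(-20*m - 22) - 16*m - 8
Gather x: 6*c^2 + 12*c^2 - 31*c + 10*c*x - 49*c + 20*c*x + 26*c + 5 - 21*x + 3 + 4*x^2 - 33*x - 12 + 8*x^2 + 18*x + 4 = 18*c^2 - 54*c + 12*x^2 + x*(30*c - 36)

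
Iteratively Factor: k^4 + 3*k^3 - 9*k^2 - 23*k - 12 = (k + 1)*(k^3 + 2*k^2 - 11*k - 12) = (k + 1)^2*(k^2 + k - 12) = (k - 3)*(k + 1)^2*(k + 4)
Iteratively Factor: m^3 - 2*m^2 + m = (m - 1)*(m^2 - m) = m*(m - 1)*(m - 1)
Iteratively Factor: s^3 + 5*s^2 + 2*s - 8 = (s - 1)*(s^2 + 6*s + 8) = (s - 1)*(s + 2)*(s + 4)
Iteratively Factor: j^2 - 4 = (j + 2)*(j - 2)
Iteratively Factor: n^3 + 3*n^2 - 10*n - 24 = (n - 3)*(n^2 + 6*n + 8) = (n - 3)*(n + 2)*(n + 4)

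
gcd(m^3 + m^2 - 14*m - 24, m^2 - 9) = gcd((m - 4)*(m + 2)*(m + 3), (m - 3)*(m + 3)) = m + 3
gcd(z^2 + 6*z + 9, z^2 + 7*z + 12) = z + 3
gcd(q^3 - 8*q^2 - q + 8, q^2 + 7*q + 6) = q + 1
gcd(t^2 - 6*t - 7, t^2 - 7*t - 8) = t + 1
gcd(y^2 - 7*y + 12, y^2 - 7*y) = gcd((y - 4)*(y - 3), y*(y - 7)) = 1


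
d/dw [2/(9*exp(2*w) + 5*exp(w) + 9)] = (-36*exp(w) - 10)*exp(w)/(9*exp(2*w) + 5*exp(w) + 9)^2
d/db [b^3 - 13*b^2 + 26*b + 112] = 3*b^2 - 26*b + 26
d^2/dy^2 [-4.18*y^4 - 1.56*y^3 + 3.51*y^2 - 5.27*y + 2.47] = -50.16*y^2 - 9.36*y + 7.02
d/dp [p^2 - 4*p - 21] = 2*p - 4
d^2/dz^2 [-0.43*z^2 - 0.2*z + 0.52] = -0.860000000000000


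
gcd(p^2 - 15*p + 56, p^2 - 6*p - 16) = p - 8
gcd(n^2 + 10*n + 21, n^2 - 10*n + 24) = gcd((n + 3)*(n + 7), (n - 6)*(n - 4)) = 1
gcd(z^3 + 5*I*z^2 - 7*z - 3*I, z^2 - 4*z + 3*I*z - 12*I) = z + 3*I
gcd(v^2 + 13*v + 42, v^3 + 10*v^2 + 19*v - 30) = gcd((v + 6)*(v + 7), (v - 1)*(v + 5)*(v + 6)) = v + 6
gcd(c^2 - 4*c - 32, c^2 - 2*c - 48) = c - 8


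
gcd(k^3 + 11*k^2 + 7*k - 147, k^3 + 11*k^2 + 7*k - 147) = k^3 + 11*k^2 + 7*k - 147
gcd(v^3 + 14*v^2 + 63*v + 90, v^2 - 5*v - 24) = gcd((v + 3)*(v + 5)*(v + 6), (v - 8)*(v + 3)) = v + 3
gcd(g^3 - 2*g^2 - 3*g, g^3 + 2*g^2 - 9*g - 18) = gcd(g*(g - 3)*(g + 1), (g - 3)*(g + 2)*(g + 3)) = g - 3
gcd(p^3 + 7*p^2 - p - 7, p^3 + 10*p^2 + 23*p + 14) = p^2 + 8*p + 7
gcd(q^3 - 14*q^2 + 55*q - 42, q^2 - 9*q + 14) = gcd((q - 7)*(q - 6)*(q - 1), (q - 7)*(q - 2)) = q - 7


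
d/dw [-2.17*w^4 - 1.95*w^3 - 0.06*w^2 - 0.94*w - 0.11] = -8.68*w^3 - 5.85*w^2 - 0.12*w - 0.94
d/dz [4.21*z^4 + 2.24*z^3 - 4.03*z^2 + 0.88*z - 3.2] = 16.84*z^3 + 6.72*z^2 - 8.06*z + 0.88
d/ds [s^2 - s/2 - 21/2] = 2*s - 1/2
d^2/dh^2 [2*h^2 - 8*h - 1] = 4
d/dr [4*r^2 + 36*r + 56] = 8*r + 36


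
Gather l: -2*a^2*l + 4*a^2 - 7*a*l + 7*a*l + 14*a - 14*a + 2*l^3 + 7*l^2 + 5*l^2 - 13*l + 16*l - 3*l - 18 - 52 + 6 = -2*a^2*l + 4*a^2 + 2*l^3 + 12*l^2 - 64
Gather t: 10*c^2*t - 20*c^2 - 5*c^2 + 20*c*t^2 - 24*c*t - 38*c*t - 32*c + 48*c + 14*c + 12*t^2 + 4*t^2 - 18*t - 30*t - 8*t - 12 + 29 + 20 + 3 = -25*c^2 + 30*c + t^2*(20*c + 16) + t*(10*c^2 - 62*c - 56) + 40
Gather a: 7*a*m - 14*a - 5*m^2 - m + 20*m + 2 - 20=a*(7*m - 14) - 5*m^2 + 19*m - 18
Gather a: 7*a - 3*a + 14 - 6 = 4*a + 8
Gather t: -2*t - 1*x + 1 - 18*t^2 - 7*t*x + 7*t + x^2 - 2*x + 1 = -18*t^2 + t*(5 - 7*x) + x^2 - 3*x + 2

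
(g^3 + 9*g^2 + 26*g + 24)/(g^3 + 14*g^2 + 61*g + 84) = (g + 2)/(g + 7)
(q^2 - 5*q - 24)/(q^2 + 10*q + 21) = (q - 8)/(q + 7)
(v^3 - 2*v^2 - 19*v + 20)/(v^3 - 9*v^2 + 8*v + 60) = (v^2 + 3*v - 4)/(v^2 - 4*v - 12)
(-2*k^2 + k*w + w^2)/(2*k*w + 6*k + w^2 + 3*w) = (-k + w)/(w + 3)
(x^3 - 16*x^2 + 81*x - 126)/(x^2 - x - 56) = (-x^3 + 16*x^2 - 81*x + 126)/(-x^2 + x + 56)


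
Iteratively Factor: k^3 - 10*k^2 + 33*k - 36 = (k - 3)*(k^2 - 7*k + 12) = (k - 3)^2*(k - 4)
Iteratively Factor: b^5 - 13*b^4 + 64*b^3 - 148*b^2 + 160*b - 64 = (b - 4)*(b^4 - 9*b^3 + 28*b^2 - 36*b + 16) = (b - 4)^2*(b^3 - 5*b^2 + 8*b - 4) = (b - 4)^2*(b - 2)*(b^2 - 3*b + 2) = (b - 4)^2*(b - 2)*(b - 1)*(b - 2)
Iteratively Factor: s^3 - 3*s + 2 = (s + 2)*(s^2 - 2*s + 1) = (s - 1)*(s + 2)*(s - 1)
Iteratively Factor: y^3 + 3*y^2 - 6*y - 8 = (y + 1)*(y^2 + 2*y - 8) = (y - 2)*(y + 1)*(y + 4)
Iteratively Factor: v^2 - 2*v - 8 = (v - 4)*(v + 2)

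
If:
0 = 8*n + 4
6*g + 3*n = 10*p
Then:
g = 5*p/3 + 1/4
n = -1/2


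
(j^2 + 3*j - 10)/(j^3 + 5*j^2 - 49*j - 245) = (j - 2)/(j^2 - 49)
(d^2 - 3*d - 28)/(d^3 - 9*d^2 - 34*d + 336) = (d + 4)/(d^2 - 2*d - 48)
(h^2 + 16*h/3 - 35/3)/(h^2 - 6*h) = (3*h^2 + 16*h - 35)/(3*h*(h - 6))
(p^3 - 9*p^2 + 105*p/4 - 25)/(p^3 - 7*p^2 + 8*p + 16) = (p^2 - 5*p + 25/4)/(p^2 - 3*p - 4)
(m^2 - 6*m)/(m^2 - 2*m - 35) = m*(6 - m)/(-m^2 + 2*m + 35)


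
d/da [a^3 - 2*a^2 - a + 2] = 3*a^2 - 4*a - 1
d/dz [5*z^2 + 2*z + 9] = 10*z + 2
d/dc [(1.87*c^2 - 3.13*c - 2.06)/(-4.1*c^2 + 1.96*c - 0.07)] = (-9.1678*c^2 - 17.1538*c + 4.2567)/(16.81*c^4 - 16.072*c^3 + 4.4156*c^2 - 0.2744*c + 0.0049)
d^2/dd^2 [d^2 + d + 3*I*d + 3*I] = 2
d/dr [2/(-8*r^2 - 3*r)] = 2*(16*r + 3)/(r^2*(8*r + 3)^2)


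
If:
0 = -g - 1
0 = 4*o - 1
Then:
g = -1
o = 1/4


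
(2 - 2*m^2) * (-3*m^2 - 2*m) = 6*m^4 + 4*m^3 - 6*m^2 - 4*m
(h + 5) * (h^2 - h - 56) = h^3 + 4*h^2 - 61*h - 280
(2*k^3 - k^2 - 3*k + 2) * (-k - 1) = -2*k^4 - k^3 + 4*k^2 + k - 2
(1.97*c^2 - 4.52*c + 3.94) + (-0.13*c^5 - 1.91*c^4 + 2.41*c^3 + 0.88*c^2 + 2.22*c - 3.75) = -0.13*c^5 - 1.91*c^4 + 2.41*c^3 + 2.85*c^2 - 2.3*c + 0.19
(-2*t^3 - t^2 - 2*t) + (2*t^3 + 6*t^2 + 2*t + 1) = 5*t^2 + 1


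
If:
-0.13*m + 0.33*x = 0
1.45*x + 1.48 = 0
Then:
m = -2.59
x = -1.02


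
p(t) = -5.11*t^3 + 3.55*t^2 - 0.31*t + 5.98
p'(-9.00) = -1305.94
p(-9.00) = 4021.51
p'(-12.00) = -2293.03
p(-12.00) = 9350.98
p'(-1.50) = -45.45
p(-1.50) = 31.68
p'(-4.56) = -351.45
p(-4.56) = 565.74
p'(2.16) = -56.50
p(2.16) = -29.62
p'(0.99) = -8.31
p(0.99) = 4.19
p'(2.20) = -58.89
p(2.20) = -31.93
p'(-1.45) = -42.84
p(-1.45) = 29.47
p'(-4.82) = -390.68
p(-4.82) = 662.17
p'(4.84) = -325.06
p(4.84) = -491.73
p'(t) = -15.33*t^2 + 7.1*t - 0.31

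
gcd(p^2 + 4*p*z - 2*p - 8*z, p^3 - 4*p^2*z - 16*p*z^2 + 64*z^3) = p + 4*z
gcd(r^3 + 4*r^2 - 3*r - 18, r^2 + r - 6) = r^2 + r - 6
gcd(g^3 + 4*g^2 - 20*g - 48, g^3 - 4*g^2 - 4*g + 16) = g^2 - 2*g - 8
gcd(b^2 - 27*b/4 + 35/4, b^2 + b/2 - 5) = 1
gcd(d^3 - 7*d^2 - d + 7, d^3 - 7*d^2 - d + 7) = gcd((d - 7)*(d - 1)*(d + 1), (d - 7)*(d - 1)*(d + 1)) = d^3 - 7*d^2 - d + 7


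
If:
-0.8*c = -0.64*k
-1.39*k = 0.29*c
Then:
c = 0.00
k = 0.00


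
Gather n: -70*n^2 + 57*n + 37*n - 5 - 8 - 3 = -70*n^2 + 94*n - 16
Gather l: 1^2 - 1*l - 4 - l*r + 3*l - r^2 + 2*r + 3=l*(2 - r) - r^2 + 2*r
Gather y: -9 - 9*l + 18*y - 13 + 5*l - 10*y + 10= -4*l + 8*y - 12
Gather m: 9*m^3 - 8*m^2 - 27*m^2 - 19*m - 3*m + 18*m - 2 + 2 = 9*m^3 - 35*m^2 - 4*m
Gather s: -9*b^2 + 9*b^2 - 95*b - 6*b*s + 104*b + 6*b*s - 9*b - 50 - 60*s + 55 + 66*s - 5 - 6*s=0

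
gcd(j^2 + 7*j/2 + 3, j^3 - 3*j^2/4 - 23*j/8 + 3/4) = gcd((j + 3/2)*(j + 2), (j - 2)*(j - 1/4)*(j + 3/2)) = j + 3/2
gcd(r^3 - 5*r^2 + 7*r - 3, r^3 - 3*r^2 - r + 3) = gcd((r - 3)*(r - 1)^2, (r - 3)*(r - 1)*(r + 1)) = r^2 - 4*r + 3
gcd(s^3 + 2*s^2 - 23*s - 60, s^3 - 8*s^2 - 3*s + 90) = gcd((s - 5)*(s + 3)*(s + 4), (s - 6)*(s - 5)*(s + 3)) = s^2 - 2*s - 15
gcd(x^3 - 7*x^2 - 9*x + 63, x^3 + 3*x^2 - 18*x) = x - 3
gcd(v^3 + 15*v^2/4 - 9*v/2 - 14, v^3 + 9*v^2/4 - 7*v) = v + 4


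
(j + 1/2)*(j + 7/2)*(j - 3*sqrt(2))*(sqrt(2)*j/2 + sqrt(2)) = sqrt(2)*j^4/2 - 3*j^3 + 3*sqrt(2)*j^3 - 18*j^2 + 39*sqrt(2)*j^2/8 - 117*j/4 + 7*sqrt(2)*j/4 - 21/2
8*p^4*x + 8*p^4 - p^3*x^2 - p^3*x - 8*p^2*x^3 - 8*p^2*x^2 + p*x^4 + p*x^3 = (-8*p + x)*(-p + x)*(p + x)*(p*x + p)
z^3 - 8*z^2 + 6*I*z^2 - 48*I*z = z*(z - 8)*(z + 6*I)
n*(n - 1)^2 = n^3 - 2*n^2 + n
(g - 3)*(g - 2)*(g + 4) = g^3 - g^2 - 14*g + 24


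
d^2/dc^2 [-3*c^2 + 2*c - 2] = -6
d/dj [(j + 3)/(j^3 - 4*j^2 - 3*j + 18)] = (-2*j^2 - 11*j - 9)/(j^5 - 5*j^4 - 5*j^3 + 45*j^2 - 108)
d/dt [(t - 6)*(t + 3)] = 2*t - 3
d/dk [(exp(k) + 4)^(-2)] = -2*exp(k)/(exp(k) + 4)^3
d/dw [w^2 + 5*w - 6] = 2*w + 5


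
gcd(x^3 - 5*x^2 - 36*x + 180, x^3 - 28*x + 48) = x + 6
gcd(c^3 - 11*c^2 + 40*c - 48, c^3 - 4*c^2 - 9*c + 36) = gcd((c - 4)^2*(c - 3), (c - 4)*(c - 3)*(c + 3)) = c^2 - 7*c + 12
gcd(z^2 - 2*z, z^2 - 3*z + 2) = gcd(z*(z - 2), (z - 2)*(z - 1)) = z - 2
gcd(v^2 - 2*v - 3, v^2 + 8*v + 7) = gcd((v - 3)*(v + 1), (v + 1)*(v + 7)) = v + 1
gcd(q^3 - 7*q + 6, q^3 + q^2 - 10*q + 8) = q^2 - 3*q + 2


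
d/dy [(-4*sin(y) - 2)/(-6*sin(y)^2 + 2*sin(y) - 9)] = 8*(-3*sin(y)^2 - 3*sin(y) + 5)*cos(y)/(6*sin(y)^2 - 2*sin(y) + 9)^2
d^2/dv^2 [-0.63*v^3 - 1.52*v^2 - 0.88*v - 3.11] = -3.78*v - 3.04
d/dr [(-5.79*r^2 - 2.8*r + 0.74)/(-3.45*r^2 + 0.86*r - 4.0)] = (-14.6394*r^2 + 51.426*r + 10.5636)/(11.9025*r^4 - 5.934*r^3 + 28.3396*r^2 - 6.88*r + 16.0)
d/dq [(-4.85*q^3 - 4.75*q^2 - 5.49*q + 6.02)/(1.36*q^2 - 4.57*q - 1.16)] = (-6.596*q^4 + 44.329*q^3 + 46.0519*q^2 - 5.3544*q + 33.8798)/(1.8496*q^4 - 12.4304*q^3 + 17.7297*q^2 + 10.6024*q + 1.3456)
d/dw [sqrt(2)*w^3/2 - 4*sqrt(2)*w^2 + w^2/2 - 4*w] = 3*sqrt(2)*w^2/2 - 8*sqrt(2)*w + w - 4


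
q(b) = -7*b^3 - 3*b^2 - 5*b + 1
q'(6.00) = -797.00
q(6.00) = -1649.00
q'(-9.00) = -1652.00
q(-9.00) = 4906.00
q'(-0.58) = -8.58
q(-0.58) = 4.26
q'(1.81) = -84.66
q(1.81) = -59.39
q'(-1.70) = -55.49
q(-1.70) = 35.22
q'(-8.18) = -1361.08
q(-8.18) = 3672.57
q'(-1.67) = -53.55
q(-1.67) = 33.59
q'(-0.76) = -12.57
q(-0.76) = 6.14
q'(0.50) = -13.25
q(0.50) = -3.12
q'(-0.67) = -10.41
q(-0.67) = 5.11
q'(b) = -21*b^2 - 6*b - 5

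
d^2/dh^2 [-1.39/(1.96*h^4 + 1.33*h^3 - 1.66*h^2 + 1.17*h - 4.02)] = ((32.6928*h^2 + 11.0922*h - 4.6148)*(1.96*h^4 + 1.33*h^3 - 1.66*h^2 + 1.17*h - 4.02) - 1.39*(7.84*h^3 + 3.99*h^2 - 3.32*h + 1.17)*(15.68*h^3 + 7.98*h^2 - 6.64*h + 2.34))/(1.96*h^4 + 1.33*h^3 - 1.66*h^2 + 1.17*h - 4.02)^3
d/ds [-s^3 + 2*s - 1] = 2 - 3*s^2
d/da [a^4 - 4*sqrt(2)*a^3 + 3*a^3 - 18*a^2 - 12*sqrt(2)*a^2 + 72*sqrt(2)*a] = 4*a^3 - 12*sqrt(2)*a^2 + 9*a^2 - 36*a - 24*sqrt(2)*a + 72*sqrt(2)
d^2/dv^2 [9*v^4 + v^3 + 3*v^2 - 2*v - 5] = 108*v^2 + 6*v + 6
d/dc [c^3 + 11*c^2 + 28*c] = 3*c^2 + 22*c + 28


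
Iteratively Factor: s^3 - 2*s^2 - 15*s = (s + 3)*(s^2 - 5*s) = (s - 5)*(s + 3)*(s)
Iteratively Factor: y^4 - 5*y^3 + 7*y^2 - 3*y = (y)*(y^3 - 5*y^2 + 7*y - 3) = y*(y - 1)*(y^2 - 4*y + 3) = y*(y - 3)*(y - 1)*(y - 1)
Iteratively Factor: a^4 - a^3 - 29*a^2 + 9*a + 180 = (a + 3)*(a^3 - 4*a^2 - 17*a + 60) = (a - 5)*(a + 3)*(a^2 + a - 12) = (a - 5)*(a + 3)*(a + 4)*(a - 3)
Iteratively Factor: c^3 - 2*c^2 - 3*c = (c)*(c^2 - 2*c - 3) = c*(c - 3)*(c + 1)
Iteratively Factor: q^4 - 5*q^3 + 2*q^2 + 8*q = (q)*(q^3 - 5*q^2 + 2*q + 8) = q*(q - 2)*(q^2 - 3*q - 4) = q*(q - 4)*(q - 2)*(q + 1)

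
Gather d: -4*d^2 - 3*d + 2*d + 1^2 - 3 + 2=-4*d^2 - d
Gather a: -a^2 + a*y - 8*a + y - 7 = -a^2 + a*(y - 8) + y - 7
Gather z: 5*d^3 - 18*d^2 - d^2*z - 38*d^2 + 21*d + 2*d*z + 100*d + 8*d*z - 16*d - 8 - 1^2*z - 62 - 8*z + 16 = 5*d^3 - 56*d^2 + 105*d + z*(-d^2 + 10*d - 9) - 54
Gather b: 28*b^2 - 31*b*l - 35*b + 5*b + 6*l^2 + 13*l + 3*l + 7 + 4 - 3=28*b^2 + b*(-31*l - 30) + 6*l^2 + 16*l + 8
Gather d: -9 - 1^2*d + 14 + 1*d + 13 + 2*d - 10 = 2*d + 8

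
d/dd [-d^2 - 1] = -2*d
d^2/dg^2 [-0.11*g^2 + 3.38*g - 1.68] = -0.220000000000000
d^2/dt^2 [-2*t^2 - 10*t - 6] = -4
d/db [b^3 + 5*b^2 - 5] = b*(3*b + 10)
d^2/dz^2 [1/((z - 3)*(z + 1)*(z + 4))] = 2*(6*z^4 + 16*z^3 - 21*z^2 - 30*z + 145)/(z^9 + 6*z^8 - 21*z^7 - 160*z^6 + 87*z^5 + 1374*z^4 + 685*z^3 - 3492*z^2 - 4752*z - 1728)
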